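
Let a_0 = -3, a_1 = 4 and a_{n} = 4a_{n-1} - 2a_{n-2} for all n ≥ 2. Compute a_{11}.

The ordinary generating function has denominator 1 - 4x + 2x^2.
Iterating the recurrence: a_0,…,a_{11} = -3, 4, 22, 80, 276, 944, 3224, 11008, 37584, 128320, 438112, 1495808.

1495808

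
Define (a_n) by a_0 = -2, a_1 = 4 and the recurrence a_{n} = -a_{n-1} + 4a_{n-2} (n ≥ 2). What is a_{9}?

8188

The ordinary generating function has denominator 1 + t - 4t^2.
Iterating the recurrence: a_0,…,a_{9} = -2, 4, -12, 28, -76, 188, -492, 1244, -3212, 8188.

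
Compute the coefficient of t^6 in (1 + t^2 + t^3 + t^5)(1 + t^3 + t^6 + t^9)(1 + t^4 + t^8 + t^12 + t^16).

(1 + t^2 + t^3 + t^5) has coefficients 1,0,1,1,0,1 for degrees 0…5.
(1 + t^3 + t^6 + t^9) has coefficients 1,0,0,1,0,0,1 for degrees 0…6.
Finally multiplying by (1 + t^4 + t^8 + t^12 + t^16), the product of all factors after the first has coefficients 1,0,0,1,1,0,1 for degrees 0…6.
[t^6] = 1·1 + 1·1 + 1·1 + 1·0 = 3.

3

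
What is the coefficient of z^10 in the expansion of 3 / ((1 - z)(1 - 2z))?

Partial fractions give a closed form: a_n = (-3)·1^n + (6)·2^n.
At n = 10: a_10 = 6141.

6141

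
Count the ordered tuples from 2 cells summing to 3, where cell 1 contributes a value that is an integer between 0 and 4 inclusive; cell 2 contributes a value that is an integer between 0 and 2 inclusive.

3

The generating function for the choices is (1 + t + t^2 + t^3 + t^4)·(1 + t + t^2); the count is [t^3].
(1 + t + t^2 + t^3 + t^4) has coefficients 1,1,1,1 for degrees 0…3.
(1 + t + t^2) has coefficients 1,1,1,0 for degrees 0…3.
[t^3] = 1·0 + 1·1 + 1·1 + 1·1 = 3.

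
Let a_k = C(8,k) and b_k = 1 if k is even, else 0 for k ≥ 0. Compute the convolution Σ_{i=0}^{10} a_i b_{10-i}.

The convolution is the t^10 coefficient of A(t)B(t).
Σ = 1·1 + 8·0 + 28·1 + 56·0 + 70·1 + 56·0 + 28·1 + 8·0 + 1·1 + 0·0 + 0·1 = 128.

128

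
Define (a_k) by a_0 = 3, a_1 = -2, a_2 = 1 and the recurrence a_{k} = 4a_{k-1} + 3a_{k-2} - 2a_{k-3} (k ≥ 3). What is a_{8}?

The ordinary generating function has denominator 1 - 4y - 3y^2 + 2y^3.
Iterating the recurrence: a_0,…,a_{8} = 3, -2, 1, -8, -25, -126, -563, -2580, -11757.

-11757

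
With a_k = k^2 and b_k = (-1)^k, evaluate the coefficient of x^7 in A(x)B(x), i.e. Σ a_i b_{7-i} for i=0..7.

Write out a_i and b_{7-i} for i = 0,…,7 and sum the products.
Σ = 0·(-1) + 1·1 + 4·(-1) + 9·1 + 16·(-1) + 25·1 + 36·(-1) + 49·1 = 28.

28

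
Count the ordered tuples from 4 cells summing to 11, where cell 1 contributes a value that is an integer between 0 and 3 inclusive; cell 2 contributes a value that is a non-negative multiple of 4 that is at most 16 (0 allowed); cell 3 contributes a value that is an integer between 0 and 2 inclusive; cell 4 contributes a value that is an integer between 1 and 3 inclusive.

9

The generating function for the choices is (1 + x + x^2 + x^3)·(1 + x^4 + x^8 + x^12 + x^16)·(1 + x + x^2)·(x + x^2 + x^3); the count is [x^11].
(1 + x + x^2 + x^3) has coefficients 1,1,1,1 for degrees 0…3.
(1 + x^4 + x^8 + x^12 + x^16) has coefficients 1,0,0,0,1,0,0,0,1,0,0,0 for degrees 0…11.
Multiplying by (1 + x + x^2) gives running coefficients 1,1,1,0,1,1,1,0,1,1,1,0 for degrees 0…11.
Finally multiplying by (x + x^2 + x^3), the product of all factors after the first has coefficients 0,1,2,3,2,2,2,3,2,2,2,3 for degrees 0…11.
[x^11] = 1·3 + 1·2 + 1·2 + 1·2 = 9.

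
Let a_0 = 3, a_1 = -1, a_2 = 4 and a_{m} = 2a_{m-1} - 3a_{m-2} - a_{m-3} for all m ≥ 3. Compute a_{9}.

380

The ordinary generating function has denominator 1 - 2y + 3y^2 + y^3.
Iterating the recurrence: a_0,…,a_{9} = 3, -1, 4, 8, 5, -18, -59, -69, 57, 380.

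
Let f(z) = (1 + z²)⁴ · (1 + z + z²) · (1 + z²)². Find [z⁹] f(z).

15

(1 + z²)⁴ has coefficients 1,0,4,0,6,0,4,0,1 for degrees 0…8.
(1 + z + z²) has coefficients 1,1,1,0,0,0,0,0,0,0 for degrees 0…9.
Finally multiplying by (1 + z²)², the product of all factors after the first has coefficients 1,1,3,2,3,1,1,0,0,0 for degrees 0…9.
[z⁹] = 1·0 + 4·0 + 6·1 + 4·2 + 1·1 = 15.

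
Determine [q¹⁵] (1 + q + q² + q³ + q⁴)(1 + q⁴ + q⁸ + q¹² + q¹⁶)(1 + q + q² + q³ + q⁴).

6

(1 + q + q² + q³ + q⁴) has coefficients 1,1,1,1,1 for degrees 0…4.
(1 + q⁴ + q⁸ + q¹² + q¹⁶) has coefficients 1,0,0,0,1,0,0,0,1,0,0,0,1,0,0,0 for degrees 0…15.
Finally multiplying by (1 + q + q² + q³ + q⁴), the product of all factors after the first has coefficients 1,1,1,1,2,1,1,1,2,1,1,1,2,1,1,1 for degrees 0…15.
[q¹⁵] = 1·1 + 1·1 + 1·1 + 1·2 + 1·1 = 6.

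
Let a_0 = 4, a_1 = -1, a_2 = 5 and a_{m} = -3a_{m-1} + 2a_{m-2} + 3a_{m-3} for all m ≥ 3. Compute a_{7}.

-692

The ordinary generating function has denominator 1 + 3y - 2y^2 - 3y^3.
Iterating the recurrence: a_0,…,a_{7} = 4, -1, 5, -5, 22, -61, 212, -692.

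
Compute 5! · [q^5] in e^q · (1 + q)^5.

1546

The EGF product rule gives c_5 = Σ_{k_1+k_2=5} C(5; k_1,k_2) · ∏ g_i(k_i), where e^q gives (1)^k; (1+q)^5 gives the falling factorial (5)_k.
g_1(k) for k = 0…5: 1, 1, 1, 1, 1, 1.
g_2(k) for k = 0…5: 1, 5, 20, 60, 120, 120.
c_5 = Σ_k C(5,k)·g_1(k)·g_2(5−k) = 1·1·120 + 5·1·120 + 10·1·60 + 10·1·20 + 5·1·5 + 1·1·1 = 120 + 600 + 600 + 200 + 25 + 1 = 1546.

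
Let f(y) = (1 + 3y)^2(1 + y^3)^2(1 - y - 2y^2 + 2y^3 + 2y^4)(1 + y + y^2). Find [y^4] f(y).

-10

(1 + 3y)^2 has coefficients 1,6,9 for degrees 0…2.
(1 + y^3)^2 has coefficients 1,0,0,2,0 for degrees 0…4.
Multiplying by (1 - y - 2y^2 + 2y^3 + 2y^4) gives running coefficients 1,-1,-2,4,0 for degrees 0…4.
Finally multiplying by (1 + y + y^2), the product of all factors after the first has coefficients 1,0,-2,1,2 for degrees 0…4.
[y^4] = 1·2 + 6·1 + 9·(-2) = -10.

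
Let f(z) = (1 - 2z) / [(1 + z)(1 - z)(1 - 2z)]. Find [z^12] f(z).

1

Partial fractions give a closed form: a_n = (1/2)·(-1)^n + (1/2)·1^n.
At n = 12: a_12 = 1.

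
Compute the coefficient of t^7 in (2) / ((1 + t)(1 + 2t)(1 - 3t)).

Partial fractions give a closed form: a_n = (-1/2)·(-1)^n + (8/5)·(-2)^n + (9/10)·3^n.
At n = 7: a_7 = 1764.

1764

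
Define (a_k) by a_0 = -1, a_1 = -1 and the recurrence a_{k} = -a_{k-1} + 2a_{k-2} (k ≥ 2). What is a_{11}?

-1

The ordinary generating function has denominator 1 + z - 2z^2.
Iterating the recurrence: a_0,…,a_{11} = -1, -1, -1, -1, -1, -1, -1, -1, -1, -1, -1, -1.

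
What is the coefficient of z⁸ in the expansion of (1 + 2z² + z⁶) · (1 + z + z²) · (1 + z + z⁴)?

(1 + 2z² + z⁶) has coefficients 1,0,2,0,0,0,1 for degrees 0…6.
(1 + z + z²) has coefficients 1,1,1,0,0,0,0,0,0 for degrees 0…8.
Finally multiplying by (1 + z + z⁴), the product of all factors after the first has coefficients 1,2,2,1,1,1,1,0,0 for degrees 0…8.
[z⁸] = 1·0 + 2·1 + 1·2 = 4.

4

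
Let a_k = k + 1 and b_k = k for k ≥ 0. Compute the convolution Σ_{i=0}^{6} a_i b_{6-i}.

56

Write out a_i and b_{6-i} for i = 0,…,6 and sum the products.
Σ = 1·6 + 2·5 + 3·4 + 4·3 + 5·2 + 6·1 + 7·0 = 56.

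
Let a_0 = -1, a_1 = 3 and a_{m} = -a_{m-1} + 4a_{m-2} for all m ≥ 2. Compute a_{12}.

-88271

The ordinary generating function has denominator 1 + t - 4t^2.
Iterating the recurrence: a_0,…,a_{12} = -1, 3, -7, 19, -47, 123, -311, 803, -2047, 5259, -13447, 34483, -88271.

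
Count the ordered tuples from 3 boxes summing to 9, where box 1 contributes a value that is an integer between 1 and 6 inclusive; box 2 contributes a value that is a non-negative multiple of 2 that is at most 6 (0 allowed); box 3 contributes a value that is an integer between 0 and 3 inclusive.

The generating function for the choices is (x + x² + x³ + x⁴ + x⁵ + x⁶)·(1 + x² + x⁴ + x⁶)·(1 + x + x² + x³); the count is [x⁹].
(x + x² + x³ + x⁴ + x⁵ + x⁶) has coefficients 0,1,1,1,1,1,1 for degrees 0…6.
(1 + x² + x⁴ + x⁶) has coefficients 1,0,1,0,1,0,1,0,0,0 for degrees 0…9.
Finally multiplying by (1 + x + x² + x³), the product of all factors after the first has coefficients 1,1,2,2,2,2,2,2,1,1 for degrees 0…9.
[x⁹] = 1·1 + 1·2 + 1·2 + 1·2 + 1·2 + 1·2 = 11.

11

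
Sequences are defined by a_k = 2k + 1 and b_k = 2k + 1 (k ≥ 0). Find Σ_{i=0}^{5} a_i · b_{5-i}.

This is [x^5] in the product of the two ordinary generating functions.
Σ = 1·11 + 3·9 + 5·7 + 7·5 + 9·3 + 11·1 = 146.

146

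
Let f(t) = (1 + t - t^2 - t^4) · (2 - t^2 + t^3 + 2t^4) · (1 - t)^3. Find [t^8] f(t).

(1 + t - t^2 - t^4) has coefficients 1,1,-1,0,-1 for degrees 0…4.
(2 - t^2 + t^3 + 2t^4) has coefficients 2,0,-1,1,2,0,0,0,0 for degrees 0…8.
Finally multiplying by (1 - t)^3, the product of all factors after the first has coefficients 2,-6,5,2,-4,-2,5,-2,0 for degrees 0…8.
[t^8] = 1·0 + 1·(-2) − 1·5 − 1·(-4) = -3.

-3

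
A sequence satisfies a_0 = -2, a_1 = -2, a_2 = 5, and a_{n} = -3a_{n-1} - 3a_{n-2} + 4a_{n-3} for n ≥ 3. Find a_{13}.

The ordinary generating function has denominator 1 + 3t + 3t^2 - 4t^3.
Iterating the recurrence: a_0,…,a_{13} = -2, -2, 5, -17, 28, -13, -113, 490, -1183, 1627, 628, -11497, 39115, -80342.

-80342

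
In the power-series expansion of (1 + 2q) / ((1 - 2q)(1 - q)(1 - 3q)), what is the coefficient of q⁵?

Partial fractions give a closed form: a_n = (-8)·2^n + (3/2)·1^n + (15/2)·3^n.
At n = 5: a_5 = 1568.

1568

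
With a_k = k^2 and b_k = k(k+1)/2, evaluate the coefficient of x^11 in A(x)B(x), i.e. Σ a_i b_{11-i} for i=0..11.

3289

The convolution is the t^11 coefficient of A(t)B(t).
Σ = 0·66 + 1·55 + 4·45 + 9·36 + 16·28 + 25·21 + 36·15 + 49·10 + 64·6 + 81·3 + 100·1 + 121·0 = 3289.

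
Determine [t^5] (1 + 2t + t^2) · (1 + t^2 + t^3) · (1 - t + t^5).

(1 + 2t + t^2) has coefficients 1,2,1 for degrees 0…2.
(1 + t^2 + t^3) has coefficients 1,0,1,1,0,0 for degrees 0…5.
Finally multiplying by (1 - t + t^5), the product of all factors after the first has coefficients 1,-1,1,0,-1,1 for degrees 0…5.
[t^5] = 1·1 + 2·(-1) + 1·0 = -1.

-1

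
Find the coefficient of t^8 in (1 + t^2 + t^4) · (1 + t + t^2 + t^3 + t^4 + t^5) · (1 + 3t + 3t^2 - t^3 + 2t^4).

16

(1 + t^2 + t^4) has coefficients 1,0,1,0,1 for degrees 0…4.
(1 + t + t^2 + t^3 + t^4 + t^5) has coefficients 1,1,1,1,1,1,0,0,0 for degrees 0…8.
Finally multiplying by (1 + 3t + 3t^2 - t^3 + 2t^4), the product of all factors after the first has coefficients 1,4,7,6,8,8,7,4,1 for degrees 0…8.
[t^8] = 1·1 + 1·7 + 1·8 = 16.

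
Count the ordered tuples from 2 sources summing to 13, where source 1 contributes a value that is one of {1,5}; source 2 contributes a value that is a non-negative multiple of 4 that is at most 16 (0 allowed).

The generating function for the choices is (x + x^5)·(1 + x^4 + x^8 + x^12 + x^16); the count is [x^13].
(x + x^5) has coefficients 0,1,0,0,0,1 for degrees 0…5.
(1 + x^4 + x^8 + x^12 + x^16) has coefficients 1,0,0,0,1,0,0,0,1,0,0,0,1,0 for degrees 0…13.
[x^13] = 1·1 + 1·1 = 2.

2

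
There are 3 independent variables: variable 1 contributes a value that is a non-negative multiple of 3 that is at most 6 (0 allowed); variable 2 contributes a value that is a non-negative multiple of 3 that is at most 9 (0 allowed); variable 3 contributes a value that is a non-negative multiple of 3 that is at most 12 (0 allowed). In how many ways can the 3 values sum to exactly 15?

The generating function for the choices is (1 + z³ + z⁶)·(1 + z³ + z⁶ + z⁹)·(1 + z³ + z⁶ + z⁹ + z¹²); the count is [z¹⁵].
(1 + z³ + z⁶) has coefficients 1,0,0,1,0,0,1 for degrees 0…6.
(1 + z³ + z⁶ + z⁹) has coefficients 1,0,0,1,0,0,1,0,0,1,0,0,0,0,0,0 for degrees 0…15.
Finally multiplying by (1 + z³ + z⁶ + z⁹ + z¹²), the product of all factors after the first has coefficients 1,0,0,2,0,0,3,0,0,4,0,0,4,0,0,3 for degrees 0…15.
[z¹⁵] = 1·3 + 1·4 + 1·4 = 11.

11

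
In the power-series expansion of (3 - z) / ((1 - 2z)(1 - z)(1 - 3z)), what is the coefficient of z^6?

The denominator gives the recurrence a_n = 6a_(n−1) − 11a_(n−2) + 6a_(n−3) for n ≥ 3; the numerator fixes a_0 = 3, a_1 = 17, a_2 = 69.
Iterating: 3, 17, 69, 245, 813, 2597, 8109, so a_6 = 8109.

8109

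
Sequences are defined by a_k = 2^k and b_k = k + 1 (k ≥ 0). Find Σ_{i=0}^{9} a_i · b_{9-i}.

2036

The convolution is the t^9 coefficient of A(t)B(t).
Σ = 1·10 + 2·9 + 4·8 + 8·7 + 16·6 + 32·5 + 64·4 + 128·3 + 256·2 + 512·1 = 2036.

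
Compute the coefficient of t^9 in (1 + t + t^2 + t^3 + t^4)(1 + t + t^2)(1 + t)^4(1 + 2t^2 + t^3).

(1 + t + t^2 + t^3 + t^4) has coefficients 1,1,1,1,1 for degrees 0…4.
(1 + t + t^2) has coefficients 1,1,1,0,0,0,0,0,0,0 for degrees 0…9.
Multiplying by (1 + t)^4 gives running coefficients 1,5,11,14,11,5,1,0,0,0 for degrees 0…9.
Finally multiplying by (1 + 2t^2 + t^3), the product of all factors after the first has coefficients 1,5,13,25,38,44,37,21,7,1 for degrees 0…9.
[t^9] = 1·1 + 1·7 + 1·21 + 1·37 + 1·44 = 110.

110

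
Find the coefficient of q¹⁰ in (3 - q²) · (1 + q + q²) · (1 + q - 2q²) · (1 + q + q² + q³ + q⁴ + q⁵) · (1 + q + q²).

-8

(3 - q²) has coefficients 3,0,-1 for degrees 0…2.
(1 + q + q²) has coefficients 1,1,1,0,0,0,0,0,0,0,0 for degrees 0…10.
Multiplying by (1 + q - 2q²) gives running coefficients 1,2,0,-1,-2,0,0,0,0,0,0 for degrees 0…10.
Multiplying by (1 + q + q² + q³ + q⁴ + q⁵) gives running coefficients 1,3,3,2,0,0,-1,-3,-3,-2,0 for degrees 0…10.
Finally multiplying by (1 + q + q²), the product of all factors after the first has coefficients 1,4,7,8,5,2,-1,-4,-7,-8,-5 for degrees 0…10.
[q¹⁰] = 3·(-5) − 1·(-7) = -8.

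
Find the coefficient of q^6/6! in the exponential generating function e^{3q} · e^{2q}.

The EGF product rule gives c_6 = Σ_{k_1+k_2=6} C(6; k_1,k_2) · ∏ g_i(k_i), where e^{3q} gives (3)^k; e^{2q} gives (2)^k.
g_1(k) for k = 0…6: 1, 3, 9, 27, 81, 243, 729.
g_2(k) for k = 0…6: 1, 2, 4, 8, 16, 32, 64.
c_6 = Σ_k C(6,k)·g_1(k)·g_2(6−k) = 1·1·64 + 6·3·32 + 15·9·16 + 20·27·8 + 15·81·4 + 6·243·2 + 1·729·1 = 64 + 576 + 2160 + 4320 + 4860 + 2916 + 729 = 15625.

15625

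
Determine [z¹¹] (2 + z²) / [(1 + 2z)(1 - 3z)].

222543

The denominator gives the recurrence a_n = a_(n−1) + 6a_(n−2) for n ≥ 3; the numerator fixes a_0 = 2, a_1 = 2, a_2 = 15.
Iterating: 2, 2, 15, 27, 117, 279, 981, 2655, 8541, 24471, 75717, 222543, so a_11 = 222543.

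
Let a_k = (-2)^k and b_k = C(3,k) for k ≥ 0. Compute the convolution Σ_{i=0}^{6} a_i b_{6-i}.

8

This is [x^6] in the product of the two ordinary generating functions.
Σ = 1·0 − 2·0 + 4·0 − 8·1 + 16·3 − 32·3 + 64·1 = 8.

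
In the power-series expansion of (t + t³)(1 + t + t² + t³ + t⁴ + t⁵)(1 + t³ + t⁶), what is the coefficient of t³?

2

(t + t³) has coefficients 0,1,0,1 for degrees 0…3.
(1 + t + t² + t³ + t⁴ + t⁵) has coefficients 1,1,1,1 for degrees 0…3.
Finally multiplying by (1 + t³ + t⁶), the product of all factors after the first has coefficients 1,1,1,2 for degrees 0…3.
[t³] = 1·1 + 1·1 = 2.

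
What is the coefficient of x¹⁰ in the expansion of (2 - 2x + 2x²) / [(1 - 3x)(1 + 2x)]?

56546

The denominator gives the recurrence a_n = a_(n−1) + 6a_(n−2) for n ≥ 3; the numerator fixes a_0 = 2, a_1 = 0, a_2 = 14.
Iterating: 2, 0, 14, 14, 98, 182, 770, 1862, 6482, 17654, 56546, so a_10 = 56546.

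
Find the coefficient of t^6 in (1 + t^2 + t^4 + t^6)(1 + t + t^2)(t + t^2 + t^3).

(1 + t^2 + t^4 + t^6) has coefficients 1,0,1,0,1,0,1 for degrees 0…6.
(1 + t + t^2) has coefficients 1,1,1,0,0,0,0 for degrees 0…6.
Finally multiplying by (t + t^2 + t^3), the product of all factors after the first has coefficients 0,1,2,3,2,1,0 for degrees 0…6.
[t^6] = 1·0 + 1·2 + 1·2 + 1·0 = 4.

4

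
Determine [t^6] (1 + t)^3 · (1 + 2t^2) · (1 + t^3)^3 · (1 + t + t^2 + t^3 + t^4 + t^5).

(1 + t)^3 has coefficients 1,3,3,1 for degrees 0…3.
(1 + 2t^2) has coefficients 1,0,2,0,0,0,0 for degrees 0…6.
Multiplying by (1 + t^3)^3 gives running coefficients 1,0,2,3,0,6,3 for degrees 0…6.
Finally multiplying by (1 + t + t^2 + t^3 + t^4 + t^5), the product of all factors after the first has coefficients 1,1,3,6,6,12,14 for degrees 0…6.
[t^6] = 1·14 + 3·12 + 3·6 + 1·6 = 74.

74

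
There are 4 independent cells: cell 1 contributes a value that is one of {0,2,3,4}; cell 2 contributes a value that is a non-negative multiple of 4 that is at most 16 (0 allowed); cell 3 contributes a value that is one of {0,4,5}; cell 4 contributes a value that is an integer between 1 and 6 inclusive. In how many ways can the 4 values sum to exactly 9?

The generating function for the choices is (1 + q² + q³ + q⁴)·(1 + q⁴ + q⁸ + q¹² + q¹⁶)·(1 + q⁴ + q⁵)·(q + q² + q³ + q⁴ + q⁵ + q⁶); the count is [q⁹].
(1 + q² + q³ + q⁴) has coefficients 1,0,1,1,1 for degrees 0…4.
(1 + q⁴ + q⁸ + q¹² + q¹⁶) has coefficients 1,0,0,0,1,0,0,0,1,0 for degrees 0…9.
Multiplying by (1 + q⁴ + q⁵) gives running coefficients 1,0,0,0,2,1,0,0,2,1 for degrees 0…9.
Finally multiplying by (q + q² + q³ + q⁴ + q⁵ + q⁶), the product of all factors after the first has coefficients 0,1,1,1,1,3,4,3,3,5 for degrees 0…9.
[q⁹] = 1·5 + 1·3 + 1·4 + 1·3 = 15.

15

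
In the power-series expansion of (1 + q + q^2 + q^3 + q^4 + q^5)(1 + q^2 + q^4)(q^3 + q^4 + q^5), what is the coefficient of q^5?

4

(1 + q + q^2 + q^3 + q^4 + q^5) has coefficients 1,1,1,1,1,1 for degrees 0…5.
(1 + q^2 + q^4) has coefficients 1,0,1,0,1,0 for degrees 0…5.
Finally multiplying by (q^3 + q^4 + q^5), the product of all factors after the first has coefficients 0,0,0,1,1,2 for degrees 0…5.
[q^5] = 1·2 + 1·1 + 1·1 + 1·0 + 1·0 + 1·0 = 4.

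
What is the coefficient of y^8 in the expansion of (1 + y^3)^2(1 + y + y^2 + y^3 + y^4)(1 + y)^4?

(1 + y^3)^2 has coefficients 1,0,0,2,0,0,1 for degrees 0…6.
(1 + y + y^2 + y^3 + y^4) has coefficients 1,1,1,1,1,0,0,0,0 for degrees 0…8.
Finally multiplying by (1 + y)^4, the product of all factors after the first has coefficients 1,5,11,15,16,15,11,5,1 for degrees 0…8.
[y^8] = 1·1 + 2·15 + 1·11 = 42.

42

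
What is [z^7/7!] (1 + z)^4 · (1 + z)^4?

40320

The EGF product rule gives c_7 = Σ_{k_1+k_2=7} C(7; k_1,k_2) · ∏ g_i(k_i), where (1+z)^4 gives the falling factorial (4)_k; (1+z)^4 gives the falling factorial (4)_k.
g_1(k) for k = 0…7: 1, 4, 12, 24, 24, 0, 0, 0.
g_2(k) for k = 0…7: 1, 4, 12, 24, 24, 0, 0, 0.
c_7 = Σ_k C(7,k)·g_1(k)·g_2(7−k) = 35·24·24 + 35·24·24 = 20160 + 20160 = 40320.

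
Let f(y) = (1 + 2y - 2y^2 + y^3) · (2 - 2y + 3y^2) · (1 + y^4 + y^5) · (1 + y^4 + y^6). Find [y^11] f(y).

(1 + 2y - 2y^2 + y^3) has coefficients 1,2,-2,1 for degrees 0…3.
(2 - 2y + 3y^2) has coefficients 2,-2,3,0,0,0,0,0,0,0,0,0 for degrees 0…11.
Multiplying by (1 + y^4 + y^5) gives running coefficients 2,-2,3,0,2,0,1,3,0,0,0,0 for degrees 0…11.
Finally multiplying by (1 + y^4 + y^6), the product of all factors after the first has coefficients 2,-2,3,0,4,-2,6,1,5,0,3,3 for degrees 0…11.
[y^11] = 1·3 + 2·3 − 2·0 + 1·5 = 14.

14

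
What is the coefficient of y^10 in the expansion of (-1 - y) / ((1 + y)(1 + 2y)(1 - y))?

Partial fractions give a closed form: a_n = (-2/3)·(-2)^n + (-1/3)·1^n.
At n = 10: a_10 = -683.

-683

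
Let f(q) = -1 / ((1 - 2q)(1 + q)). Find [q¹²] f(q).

Partial fractions give a closed form: a_n = (-2/3)·2^n + (-1/3)·(-1)^n.
At n = 12: a_12 = -2731.

-2731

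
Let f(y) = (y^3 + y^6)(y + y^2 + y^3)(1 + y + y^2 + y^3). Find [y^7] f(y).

(y^3 + y^6) has coefficients 0,0,0,1,0,0,1 for degrees 0…6.
(y + y^2 + y^3) has coefficients 0,1,1,1,0,0,0,0 for degrees 0…7.
Finally multiplying by (1 + y + y^2 + y^3), the product of all factors after the first has coefficients 0,1,2,3,3,2,1,0 for degrees 0…7.
[y^7] = 1·3 + 1·1 = 4.

4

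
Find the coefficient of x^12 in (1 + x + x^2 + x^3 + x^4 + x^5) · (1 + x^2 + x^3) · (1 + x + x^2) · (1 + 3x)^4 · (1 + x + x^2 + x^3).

5809

(1 + x + x^2 + x^3 + x^4 + x^5) has coefficients 1,1,1,1,1,1 for degrees 0…5.
(1 + x^2 + x^3) has coefficients 1,0,1,1,0,0,0,0,0,0,0,0,0 for degrees 0…12.
Multiplying by (1 + x + x^2) gives running coefficients 1,1,2,2,2,1,0,0,0,0,0,0,0 for degrees 0…12.
Multiplying by (1 + 3x)^4 gives running coefficients 1,13,68,188,323,430,498,432,270,81,0,0,0 for degrees 0…12.
Finally multiplying by (1 + x + x^2 + x^3), the product of all factors after the first has coefficients 1,14,82,270,592,1009,1439,1683,1630,1281,783,351,81 for degrees 0…12.
[x^12] = 1·81 + 1·351 + 1·783 + 1·1281 + 1·1630 + 1·1683 = 5809.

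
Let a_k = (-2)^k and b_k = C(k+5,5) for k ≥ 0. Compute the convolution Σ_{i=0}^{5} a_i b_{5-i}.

The convolution is the x^5 coefficient of A(x)B(x).
Σ = 1·252 − 2·126 + 4·56 − 8·21 + 16·6 − 32·1 = 120.

120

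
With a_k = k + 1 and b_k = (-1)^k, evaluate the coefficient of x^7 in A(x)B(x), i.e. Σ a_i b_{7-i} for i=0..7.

The convolution is the t^7 coefficient of A(t)B(t).
Σ = 1·(-1) + 2·1 + 3·(-1) + 4·1 + 5·(-1) + 6·1 + 7·(-1) + 8·1 = 4.

4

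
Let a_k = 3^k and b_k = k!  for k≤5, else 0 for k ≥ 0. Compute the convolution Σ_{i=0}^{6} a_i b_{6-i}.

This is [x^6] in the product of the two ordinary generating functions.
Σ = 1·0 + 3·120 + 9·24 + 27·6 + 81·2 + 243·1 + 729·1 = 1872.

1872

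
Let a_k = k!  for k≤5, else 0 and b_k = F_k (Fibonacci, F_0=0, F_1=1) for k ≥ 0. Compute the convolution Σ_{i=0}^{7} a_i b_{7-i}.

The convolution is the t^7 coefficient of A(t)B(t).
Σ = 1·13 + 1·8 + 2·5 + 6·3 + 24·2 + 120·1 + 0·1 + 0·0 = 217.

217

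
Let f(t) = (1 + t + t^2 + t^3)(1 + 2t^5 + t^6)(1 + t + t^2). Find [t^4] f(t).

2

(1 + t + t^2 + t^3) has coefficients 1,1,1,1 for degrees 0…3.
(1 + 2t^5 + t^6) has coefficients 1,0,0,0,0 for degrees 0…4.
Finally multiplying by (1 + t + t^2), the product of all factors after the first has coefficients 1,1,1,0,0 for degrees 0…4.
[t^4] = 1·0 + 1·0 + 1·1 + 1·1 = 2.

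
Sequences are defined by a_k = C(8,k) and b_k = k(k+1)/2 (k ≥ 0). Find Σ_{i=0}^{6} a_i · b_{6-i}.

1023

This is [x^6] in the product of the two ordinary generating functions.
Σ = 1·21 + 8·15 + 28·10 + 56·6 + 70·3 + 56·1 + 28·0 = 1023.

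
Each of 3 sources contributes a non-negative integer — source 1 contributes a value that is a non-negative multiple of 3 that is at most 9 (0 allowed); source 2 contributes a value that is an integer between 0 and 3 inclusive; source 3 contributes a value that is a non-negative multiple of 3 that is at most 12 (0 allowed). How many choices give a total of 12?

The generating function for the choices is (1 + y³ + y⁶ + y⁹)·(1 + y + y² + y³)·(1 + y³ + y⁶ + y⁹ + y¹²); the count is [y¹²].
(1 + y³ + y⁶ + y⁹) has coefficients 1,0,0,1,0,0,1,0,0,1 for degrees 0…9.
(1 + y + y² + y³) has coefficients 1,1,1,1,0,0,0,0,0,0,0,0,0 for degrees 0…12.
Finally multiplying by (1 + y³ + y⁶ + y⁹ + y¹²), the product of all factors after the first has coefficients 1,1,1,2,1,1,2,1,1,2,1,1,2 for degrees 0…12.
[y¹²] = 1·2 + 1·2 + 1·2 + 1·2 = 8.

8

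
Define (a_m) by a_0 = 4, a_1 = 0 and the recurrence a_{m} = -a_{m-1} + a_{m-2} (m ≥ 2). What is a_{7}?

-32

The ordinary generating function has denominator 1 + q - q^2.
Iterating the recurrence: a_0,…,a_{7} = 4, 0, 4, -4, 8, -12, 20, -32.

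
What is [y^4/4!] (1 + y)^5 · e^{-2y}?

The EGF product rule gives c_4 = Σ_{k_1+k_2=4} C(4; k_1,k_2) · ∏ g_i(k_i), where (1+y)^5 gives the falling factorial (5)_k; e^{-2y} gives (-2)^k.
g_1(k) for k = 0…4: 1, 5, 20, 60, 120.
g_2(k) for k = 0…4: 1, -2, 4, -8, 16.
c_4 = Σ_k C(4,k)·g_1(k)·g_2(4−k) = 1·1·16 + 4·5·(-8) + 6·20·4 + 4·60·(-2) + 1·120·1 = 16 − 160 + 480 − 480 + 120 = -24.

-24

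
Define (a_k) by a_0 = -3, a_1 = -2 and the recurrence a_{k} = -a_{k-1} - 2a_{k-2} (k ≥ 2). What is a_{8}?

The ordinary generating function has denominator 1 + z + 2z^2.
Iterating the recurrence: a_0,…,a_{8} = -3, -2, 8, -4, -12, 20, 4, -44, 36.

36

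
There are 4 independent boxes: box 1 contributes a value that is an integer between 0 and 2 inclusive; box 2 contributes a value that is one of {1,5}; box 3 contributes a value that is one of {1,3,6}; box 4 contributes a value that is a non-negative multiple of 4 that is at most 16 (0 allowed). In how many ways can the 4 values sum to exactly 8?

The generating function for the choices is (1 + x + x^2)·(x + x^5)·(x + x^3 + x^6)·(1 + x^4 + x^8 + x^12 + x^16); the count is [x^8].
(1 + x + x^2) has coefficients 1,1,1 for degrees 0…2.
(x + x^5) has coefficients 0,1,0,0,0,1,0,0,0 for degrees 0…8.
Multiplying by (x + x^3 + x^6) gives running coefficients 0,0,1,0,1,0,1,1,1 for degrees 0…8.
Finally multiplying by (1 + x^4 + x^8 + x^12 + x^16), the product of all factors after the first has coefficients 0,0,1,0,1,0,2,1,2 for degrees 0…8.
[x^8] = 1·2 + 1·1 + 1·2 = 5.

5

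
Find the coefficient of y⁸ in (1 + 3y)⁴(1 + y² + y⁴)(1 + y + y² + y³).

(1 + 3y)⁴ has coefficients 1,12,54,108,81 for degrees 0…4.
(1 + y² + y⁴) has coefficients 1,0,1,0,1,0,0,0,0 for degrees 0…8.
Finally multiplying by (1 + y + y² + y³), the product of all factors after the first has coefficients 1,1,2,2,2,2,1,1,0 for degrees 0…8.
[y⁸] = 1·0 + 12·1 + 54·1 + 108·2 + 81·2 = 444.

444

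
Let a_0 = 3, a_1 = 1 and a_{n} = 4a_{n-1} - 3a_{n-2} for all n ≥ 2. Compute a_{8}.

The ordinary generating function has denominator 1 - 4z + 3z^2.
Iterating the recurrence: a_0,…,a_{8} = 3, 1, -5, -23, -77, -239, -725, -2183, -6557.

-6557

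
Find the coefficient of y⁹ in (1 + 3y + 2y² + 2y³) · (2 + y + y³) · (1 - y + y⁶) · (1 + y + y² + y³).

(1 + 3y + 2y² + 2y³) has coefficients 1,3,2,2 for degrees 0…3.
(2 + y + y³) has coefficients 2,1,0,1,0,0,0,0,0,0 for degrees 0…9.
Multiplying by (1 - y + y⁶) gives running coefficients 2,-1,-1,1,-1,0,2,1,0,1 for degrees 0…9.
Finally multiplying by (1 + y + y² + y³), the product of all factors after the first has coefficients 2,1,0,1,-2,-1,2,2,3,4 for degrees 0…9.
[y⁹] = 1·4 + 3·3 + 2·2 + 2·2 = 21.

21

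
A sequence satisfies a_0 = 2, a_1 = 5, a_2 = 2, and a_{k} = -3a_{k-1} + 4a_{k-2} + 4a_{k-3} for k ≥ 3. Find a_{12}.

The ordinary generating function has denominator 1 + 3t - 4t^2 - 4t^3.
Iterating the recurrence: a_0,…,a_{12} = 2, 5, 2, 22, -38, 210, -694, 2770, -10246, 39042, -147030, 556274, -2100774.

-2100774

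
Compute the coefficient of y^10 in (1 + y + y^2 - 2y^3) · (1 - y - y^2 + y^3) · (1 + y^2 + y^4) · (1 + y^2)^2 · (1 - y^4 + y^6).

-3

(1 + y + y^2 - 2y^3) has coefficients 1,1,1,-2 for degrees 0…3.
(1 - y - y^2 + y^3) has coefficients 1,-1,-1,1,0,0,0,0,0,0,0 for degrees 0…10.
Multiplying by (1 + y^2 + y^4) gives running coefficients 1,-1,0,0,0,0,-1,1,0,0,0 for degrees 0…10.
Multiplying by (1 + y^2)^2 gives running coefficients 1,-1,2,-2,1,-1,-1,1,-2,2,-1 for degrees 0…10.
Finally multiplying by (1 - y^4 + y^6), the product of all factors after the first has coefficients 1,-1,2,-2,0,0,-2,2,-1,1,1 for degrees 0…10.
[y^10] = 1·1 + 1·1 + 1·(-1) − 2·2 = -3.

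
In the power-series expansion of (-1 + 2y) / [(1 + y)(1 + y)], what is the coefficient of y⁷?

The denominator gives the recurrence a_n = −2a_(n−1) − a_(n−2) for n ≥ 3; the numerator fixes a_0 = -1, a_1 = 4, a_2 = -7.
Iterating: -1, 4, -7, 10, -13, 16, -19, 22, so a_7 = 22.

22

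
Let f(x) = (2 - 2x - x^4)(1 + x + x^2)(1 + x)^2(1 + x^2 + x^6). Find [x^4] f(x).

-3

(2 - 2x - x^4) has coefficients 2,-2,0,0,-1 for degrees 0…4.
(1 + x + x^2) has coefficients 1,1,1,0,0 for degrees 0…4.
Multiplying by (1 + x)^2 gives running coefficients 1,3,4,3,1 for degrees 0…4.
Finally multiplying by (1 + x^2 + x^6), the product of all factors after the first has coefficients 1,3,5,6,5 for degrees 0…4.
[x^4] = 2·5 − 2·6 − 1·1 = -3.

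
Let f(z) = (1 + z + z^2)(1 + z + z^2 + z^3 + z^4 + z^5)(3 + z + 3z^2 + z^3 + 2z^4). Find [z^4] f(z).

(1 + z + z^2) has coefficients 1,1,1 for degrees 0…2.
(1 + z + z^2 + z^3 + z^4 + z^5) has coefficients 1,1,1,1,1 for degrees 0…4.
Finally multiplying by (3 + z + 3z^2 + z^3 + 2z^4), the product of all factors after the first has coefficients 3,4,7,8,10 for degrees 0…4.
[z^4] = 1·10 + 1·8 + 1·7 = 25.

25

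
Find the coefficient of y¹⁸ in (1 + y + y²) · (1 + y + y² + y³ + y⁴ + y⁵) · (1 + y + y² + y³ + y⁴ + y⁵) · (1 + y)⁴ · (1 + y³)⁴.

(1 + y + y²) has coefficients 1,1,1 for degrees 0…2.
(1 + y + y² + y³ + y⁴ + y⁵) has coefficients 1,1,1,1,1,1,0,0,0,0,0,0,0,0,0,0,0,0,0 for degrees 0…18.
Multiplying by (1 + y + y² + y³ + y⁴ + y⁵) gives running coefficients 1,2,3,4,5,6,5,4,3,2,1,0,0,0,0,0,0,0,0 for degrees 0…18.
Multiplying by (1 + y)⁴ gives running coefficients 1,6,17,32,48,64,78,84,78,64,48,32,17,6,1,0,0,0,0 for degrees 0…18.
Finally multiplying by (1 + y³)⁴, the product of all factors after the first has coefficients 1,6,17,36,72,132,212,312,436,572,696,796,870,900,870,796,696,572,436 for degrees 0…18.
[y¹⁸] = 1·436 + 1·572 + 1·696 = 1704.

1704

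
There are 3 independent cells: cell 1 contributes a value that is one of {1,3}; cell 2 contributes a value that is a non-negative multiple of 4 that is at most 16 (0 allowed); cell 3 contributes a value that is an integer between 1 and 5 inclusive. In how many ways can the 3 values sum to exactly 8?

3

The generating function for the choices is (z + z^3)·(1 + z^4 + z^8 + z^12 + z^16)·(z + z^2 + z^3 + z^4 + z^5); the count is [z^8].
(z + z^3) has coefficients 0,1,0,1 for degrees 0…3.
(1 + z^4 + z^8 + z^12 + z^16) has coefficients 1,0,0,0,1,0,0,0,1 for degrees 0…8.
Finally multiplying by (z + z^2 + z^3 + z^4 + z^5), the product of all factors after the first has coefficients 0,1,1,1,1,2,1,1,1 for degrees 0…8.
[z^8] = 1·1 + 1·2 = 3.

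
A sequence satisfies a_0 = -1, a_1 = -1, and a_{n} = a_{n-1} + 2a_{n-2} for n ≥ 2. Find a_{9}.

-341

The ordinary generating function has denominator 1 - z - 2z^2.
Iterating the recurrence: a_0,…,a_{9} = -1, -1, -3, -5, -11, -21, -43, -85, -171, -341.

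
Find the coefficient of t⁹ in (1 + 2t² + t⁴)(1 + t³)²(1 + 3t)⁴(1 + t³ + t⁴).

1385

(1 + 2t² + t⁴) has coefficients 1,0,2,0,1 for degrees 0…4.
(1 + t³)² has coefficients 1,0,0,2,0,0,1,0,0,0 for degrees 0…9.
Multiplying by (1 + 3t)⁴ gives running coefficients 1,12,54,110,105,108,217,174,54,108 for degrees 0…9.
Finally multiplying by (1 + t³ + t⁴), the product of all factors after the first has coefficients 1,12,54,111,118,174,381,389,267,433 for degrees 0…9.
[t⁹] = 1·433 + 2·389 + 1·174 = 1385.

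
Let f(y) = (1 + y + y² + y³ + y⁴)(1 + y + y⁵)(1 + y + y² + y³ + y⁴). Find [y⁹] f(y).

6

(1 + y + y² + y³ + y⁴) has coefficients 1,1,1,1,1 for degrees 0…4.
(1 + y + y⁵) has coefficients 1,1,0,0,0,1,0,0,0,0 for degrees 0…9.
Finally multiplying by (1 + y + y² + y³ + y⁴), the product of all factors after the first has coefficients 1,2,2,2,2,2,1,1,1,1 for degrees 0…9.
[y⁹] = 1·1 + 1·1 + 1·1 + 1·1 + 1·2 = 6.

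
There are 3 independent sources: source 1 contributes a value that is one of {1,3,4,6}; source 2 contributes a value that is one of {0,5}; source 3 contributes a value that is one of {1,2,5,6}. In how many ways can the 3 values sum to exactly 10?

The generating function for the choices is (t + t^3 + t^4 + t^6)·(1 + t^5)·(t + t^2 + t^5 + t^6); the count is [t^10].
(t + t^3 + t^4 + t^6) has coefficients 0,1,0,1,1,0,1 for degrees 0…6.
(1 + t^5) has coefficients 1,0,0,0,0,1,0,0,0,0,0 for degrees 0…10.
Finally multiplying by (t + t^2 + t^5 + t^6), the product of all factors after the first has coefficients 0,1,1,0,0,1,2,1,0,0,1 for degrees 0…10.
[t^10] = 1·0 + 1·1 + 1·2 + 1·0 = 3.

3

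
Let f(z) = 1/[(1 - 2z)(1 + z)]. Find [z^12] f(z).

2731

The denominator gives the recurrence a_n = a_(n−1) + 2a_(n−2) for n ≥ 2; the numerator fixes a_0 = 1, a_1 = 1.
Iterating: 1, 1, 3, 5, 11, 21, 43, 85, 171, 341, 683, 1365, 2731, so a_12 = 2731.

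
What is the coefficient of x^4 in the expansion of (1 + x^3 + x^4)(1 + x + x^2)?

2

(1 + x^3 + x^4) has coefficients 1,0,0,1,1 for degrees 0…4.
(1 + x + x^2) has coefficients 1,1,1,0,0 for degrees 0…4.
[x^4] = 1·0 + 1·1 + 1·1 = 2.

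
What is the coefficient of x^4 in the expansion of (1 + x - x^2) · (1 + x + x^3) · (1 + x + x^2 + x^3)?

3

(1 + x - x^2) has coefficients 1,1,-1 for degrees 0…2.
(1 + x + x^3) has coefficients 1,1,0,1,0 for degrees 0…4.
Finally multiplying by (1 + x + x^2 + x^3), the product of all factors after the first has coefficients 1,2,2,3,2 for degrees 0…4.
[x^4] = 1·2 + 1·3 − 1·2 = 3.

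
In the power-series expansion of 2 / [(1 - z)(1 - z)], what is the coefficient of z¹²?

The denominator gives the recurrence a_n = 2a_(n−1) − a_(n−2) for n ≥ 2; the numerator fixes a_0 = 2, a_1 = 4.
Iterating: 2, 4, 6, 8, 10, 12, 14, 16, 18, 20, 22, 24, 26, so a_12 = 26.

26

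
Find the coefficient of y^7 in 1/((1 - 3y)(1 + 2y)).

Partial fractions give a closed form: a_n = (3/5)·3^n + (2/5)·(-2)^n.
At n = 7: a_7 = 1261.

1261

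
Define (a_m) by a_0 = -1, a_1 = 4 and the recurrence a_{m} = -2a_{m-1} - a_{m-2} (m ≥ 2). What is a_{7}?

22

The ordinary generating function has denominator 1 + 2x + x^2.
Iterating the recurrence: a_0,…,a_{7} = -1, 4, -7, 10, -13, 16, -19, 22.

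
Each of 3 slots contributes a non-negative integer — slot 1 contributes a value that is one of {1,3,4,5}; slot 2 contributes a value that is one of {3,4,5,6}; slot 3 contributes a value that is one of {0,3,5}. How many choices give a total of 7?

The generating function for the choices is (q + q^3 + q^4 + q^5)·(q^3 + q^4 + q^5 + q^6)·(1 + q^3 + q^5); the count is [q^7].
(q + q^3 + q^4 + q^5) has coefficients 0,1,0,1,1,1 for degrees 0…5.
(q^3 + q^4 + q^5 + q^6) has coefficients 0,0,0,1,1,1,1,0 for degrees 0…7.
Finally multiplying by (1 + q^3 + q^5), the product of all factors after the first has coefficients 0,0,0,1,1,1,2,1 for degrees 0…7.
[q^7] = 1·2 + 1·1 + 1·1 + 1·0 = 4.

4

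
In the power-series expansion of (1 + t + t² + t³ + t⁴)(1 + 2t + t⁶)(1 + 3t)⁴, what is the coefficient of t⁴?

(1 + t + t² + t³ + t⁴) has coefficients 1,1,1,1,1 for degrees 0…4.
(1 + 2t + t⁶) has coefficients 1,2,0,0,0 for degrees 0…4.
Finally multiplying by (1 + 3t)⁴, the product of all factors after the first has coefficients 1,14,78,216,297 for degrees 0…4.
[t⁴] = 1·297 + 1·216 + 1·78 + 1·14 + 1·1 = 606.

606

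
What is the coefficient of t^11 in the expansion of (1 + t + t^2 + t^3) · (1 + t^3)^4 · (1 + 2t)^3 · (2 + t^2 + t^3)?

784

(1 + t + t^2 + t^3) has coefficients 1,1,1,1 for degrees 0…3.
(1 + t^3)^4 has coefficients 1,0,0,4,0,0,6,0,0,4,0,0 for degrees 0…11.
Multiplying by (1 + 2t)^3 gives running coefficients 1,6,12,12,24,48,38,36,72,52,24,48 for degrees 0…11.
Finally multiplying by (2 + t^2 + t^3), the product of all factors after the first has coefficients 2,12,25,31,66,120,112,144,230,178,156,220 for degrees 0…11.
[t^11] = 1·220 + 1·156 + 1·178 + 1·230 = 784.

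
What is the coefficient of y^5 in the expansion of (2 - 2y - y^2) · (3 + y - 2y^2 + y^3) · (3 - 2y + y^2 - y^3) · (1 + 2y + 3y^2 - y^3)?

63

(2 - 2y - y^2) has coefficients 2,-2,-1 for degrees 0…2.
(3 + y - 2y^2 + y^3) has coefficients 3,1,-2,1,0,0 for degrees 0…5.
Multiplying by (3 - 2y + y^2 - y^3) gives running coefficients 9,-3,-5,5,-5,3 for degrees 0…5.
Finally multiplying by (1 + 2y + 3y^2 - y^3), the product of all factors after the first has coefficients 9,15,16,-23,-7,13 for degrees 0…5.
[y^5] = 2·13 − 2·(-7) − 1·(-23) = 63.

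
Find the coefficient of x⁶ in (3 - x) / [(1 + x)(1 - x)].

3

The denominator gives the recurrence a_n = a_(n−2) for n ≥ 2; the numerator fixes a_0 = 3, a_1 = -1.
Iterating: 3, -1, 3, -1, 3, -1, 3, so a_6 = 3.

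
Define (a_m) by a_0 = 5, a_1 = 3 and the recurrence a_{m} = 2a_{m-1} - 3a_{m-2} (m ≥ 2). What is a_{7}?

189

The ordinary generating function has denominator 1 - 2z + 3z^2.
Iterating the recurrence: a_0,…,a_{7} = 5, 3, -9, -27, -27, 27, 135, 189.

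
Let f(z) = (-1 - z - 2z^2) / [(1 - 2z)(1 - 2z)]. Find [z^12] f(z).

-100352

The denominator gives the recurrence a_n = 4a_(n−1) − 4a_(n−2) for n ≥ 3; the numerator fixes a_0 = -1, a_1 = -5, a_2 = -18.
Iterating: -1, -5, -18, -52, -136, -336, -800, -1856, -4224, -9472, -20992, -46080, -100352, so a_12 = -100352.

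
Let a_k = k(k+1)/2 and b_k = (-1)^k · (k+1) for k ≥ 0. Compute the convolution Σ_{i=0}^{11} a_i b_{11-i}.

21

Write out a_i and b_{11-i} for i = 0,…,11 and sum the products.
Σ = 0·(-12) + 1·11 + 3·(-10) + 6·9 + 10·(-8) + 15·7 + 21·(-6) + 28·5 + 36·(-4) + 45·3 + 55·(-2) + 66·1 = 21.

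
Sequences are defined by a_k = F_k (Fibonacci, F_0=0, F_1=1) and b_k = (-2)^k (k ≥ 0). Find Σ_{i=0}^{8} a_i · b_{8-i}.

-93

Write out a_i and b_{8-i} for i = 0,…,8 and sum the products.
Σ = 0·256 + 1·(-128) + 1·64 + 2·(-32) + 3·16 + 5·(-8) + 8·4 + 13·(-2) + 21·1 = -93.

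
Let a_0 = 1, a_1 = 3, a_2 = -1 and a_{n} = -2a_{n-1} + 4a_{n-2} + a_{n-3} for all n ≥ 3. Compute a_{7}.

The ordinary generating function has denominator 1 + 2z - 4z^2 - z^3.
Iterating the recurrence: a_0,…,a_{7} = 1, 3, -1, 15, -31, 121, -351, 1155.

1155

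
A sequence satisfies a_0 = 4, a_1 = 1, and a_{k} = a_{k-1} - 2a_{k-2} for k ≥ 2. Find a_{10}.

125

The ordinary generating function has denominator 1 - z + 2z^2.
Iterating the recurrence: a_0,…,a_{10} = 4, 1, -7, -9, 5, 23, 13, -33, -59, 7, 125.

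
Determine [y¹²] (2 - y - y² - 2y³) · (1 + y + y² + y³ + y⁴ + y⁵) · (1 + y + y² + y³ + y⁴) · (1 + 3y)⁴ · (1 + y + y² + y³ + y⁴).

-12694

(2 - y - y² - 2y³) has coefficients 2,-1,-1,-2 for degrees 0…3.
(1 + y + y² + y³ + y⁴ + y⁵) has coefficients 1,1,1,1,1,1,0,0,0,0,0,0,0 for degrees 0…12.
Multiplying by (1 + y + y² + y³ + y⁴) gives running coefficients 1,2,3,4,5,5,4,3,2,1,0,0,0 for degrees 0…12.
Multiplying by (1 + 3y)⁴ gives running coefficients 1,14,81,256,512,767,1009,1185,1199,1024,768,513,270 for degrees 0…12.
Finally multiplying by (1 + y + y² + y³ + y⁴), the product of all factors after the first has coefficients 1,15,96,352,864,1630,2625,3729,4672,5184,5185,4689,3774 for degrees 0…12.
[y¹²] = 2·3774 − 1·4689 − 1·5185 − 2·5184 = -12694.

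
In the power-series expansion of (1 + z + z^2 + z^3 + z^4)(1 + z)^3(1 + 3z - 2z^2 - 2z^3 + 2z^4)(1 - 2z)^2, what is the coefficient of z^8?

(1 + z + z^2 + z^3 + z^4) has coefficients 1,1,1,1,1 for degrees 0…4.
(1 + z)^3 has coefficients 1,3,3,1,0,0,0,0,0 for degrees 0…8.
Multiplying by (1 + 3z - 2z^2 - 2z^3 + 2z^4) gives running coefficients 1,6,10,2,-7,-2,4,2,0 for degrees 0…8.
Finally multiplying by (1 - 2z)^2, the product of all factors after the first has coefficients 1,2,-10,-14,25,34,-16,-22,8 for degrees 0…8.
[z^8] = 1·8 + 1·(-22) + 1·(-16) + 1·34 + 1·25 = 29.

29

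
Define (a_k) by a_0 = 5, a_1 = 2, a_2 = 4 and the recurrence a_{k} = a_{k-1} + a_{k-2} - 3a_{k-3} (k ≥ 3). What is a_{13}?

-488

The ordinary generating function has denominator 1 - y - y^2 + 3y^3.
Iterating the recurrence: a_0,…,a_{13} = 5, 2, 4, -9, -11, -32, -16, -15, 65, 98, 208, 111, 25, -488.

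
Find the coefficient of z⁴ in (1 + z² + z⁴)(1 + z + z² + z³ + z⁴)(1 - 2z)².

3

(1 + z² + z⁴) has coefficients 1,0,1,0,1 for degrees 0…4.
(1 + z + z² + z³ + z⁴) has coefficients 1,1,1,1,1 for degrees 0…4.
Finally multiplying by (1 - 2z)², the product of all factors after the first has coefficients 1,-3,1,1,1 for degrees 0…4.
[z⁴] = 1·1 + 1·1 + 1·1 = 3.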